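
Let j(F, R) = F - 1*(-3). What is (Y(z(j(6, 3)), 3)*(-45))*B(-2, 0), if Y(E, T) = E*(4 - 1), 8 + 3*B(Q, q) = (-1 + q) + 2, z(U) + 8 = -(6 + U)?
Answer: -7245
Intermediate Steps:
j(F, R) = 3 + F (j(F, R) = F + 3 = 3 + F)
z(U) = -14 - U (z(U) = -8 - (6 + U) = -8 + (-6 - U) = -14 - U)
B(Q, q) = -7/3 + q/3 (B(Q, q) = -8/3 + ((-1 + q) + 2)/3 = -8/3 + (1 + q)/3 = -8/3 + (⅓ + q/3) = -7/3 + q/3)
Y(E, T) = 3*E (Y(E, T) = E*3 = 3*E)
(Y(z(j(6, 3)), 3)*(-45))*B(-2, 0) = ((3*(-14 - (3 + 6)))*(-45))*(-7/3 + (⅓)*0) = ((3*(-14 - 1*9))*(-45))*(-7/3 + 0) = ((3*(-14 - 9))*(-45))*(-7/3) = ((3*(-23))*(-45))*(-7/3) = -69*(-45)*(-7/3) = 3105*(-7/3) = -7245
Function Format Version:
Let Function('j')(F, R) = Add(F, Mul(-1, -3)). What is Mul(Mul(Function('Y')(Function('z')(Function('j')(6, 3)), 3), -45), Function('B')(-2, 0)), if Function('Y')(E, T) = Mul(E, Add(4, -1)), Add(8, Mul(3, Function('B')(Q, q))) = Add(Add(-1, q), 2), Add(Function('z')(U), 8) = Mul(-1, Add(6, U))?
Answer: -7245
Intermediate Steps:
Function('j')(F, R) = Add(3, F) (Function('j')(F, R) = Add(F, 3) = Add(3, F))
Function('z')(U) = Add(-14, Mul(-1, U)) (Function('z')(U) = Add(-8, Mul(-1, Add(6, U))) = Add(-8, Add(-6, Mul(-1, U))) = Add(-14, Mul(-1, U)))
Function('B')(Q, q) = Add(Rational(-7, 3), Mul(Rational(1, 3), q)) (Function('B')(Q, q) = Add(Rational(-8, 3), Mul(Rational(1, 3), Add(Add(-1, q), 2))) = Add(Rational(-8, 3), Mul(Rational(1, 3), Add(1, q))) = Add(Rational(-8, 3), Add(Rational(1, 3), Mul(Rational(1, 3), q))) = Add(Rational(-7, 3), Mul(Rational(1, 3), q)))
Function('Y')(E, T) = Mul(3, E) (Function('Y')(E, T) = Mul(E, 3) = Mul(3, E))
Mul(Mul(Function('Y')(Function('z')(Function('j')(6, 3)), 3), -45), Function('B')(-2, 0)) = Mul(Mul(Mul(3, Add(-14, Mul(-1, Add(3, 6)))), -45), Add(Rational(-7, 3), Mul(Rational(1, 3), 0))) = Mul(Mul(Mul(3, Add(-14, Mul(-1, 9))), -45), Add(Rational(-7, 3), 0)) = Mul(Mul(Mul(3, Add(-14, -9)), -45), Rational(-7, 3)) = Mul(Mul(Mul(3, -23), -45), Rational(-7, 3)) = Mul(Mul(-69, -45), Rational(-7, 3)) = Mul(3105, Rational(-7, 3)) = -7245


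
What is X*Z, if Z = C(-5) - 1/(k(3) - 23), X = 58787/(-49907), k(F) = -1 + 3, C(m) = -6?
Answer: 7348375/1048047 ≈ 7.0115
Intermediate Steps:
k(F) = 2
X = -58787/49907 (X = 58787*(-1/49907) = -58787/49907 ≈ -1.1779)
Z = -125/21 (Z = -6 - 1/(2 - 23) = -6 - 1/(-21) = -6 - 1*(-1/21) = -6 + 1/21 = -125/21 ≈ -5.9524)
X*Z = -58787/49907*(-125/21) = 7348375/1048047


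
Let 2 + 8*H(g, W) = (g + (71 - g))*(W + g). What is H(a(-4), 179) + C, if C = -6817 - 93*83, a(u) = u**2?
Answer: -102445/8 ≈ -12806.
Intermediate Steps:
C = -14536 (C = -6817 - 7719 = -14536)
H(g, W) = -1/4 + 71*W/8 + 71*g/8 (H(g, W) = -1/4 + ((g + (71 - g))*(W + g))/8 = -1/4 + (71*(W + g))/8 = -1/4 + (71*W + 71*g)/8 = -1/4 + (71*W/8 + 71*g/8) = -1/4 + 71*W/8 + 71*g/8)
H(a(-4), 179) + C = (-1/4 + (71/8)*179 + (71/8)*(-4)**2) - 14536 = (-1/4 + 12709/8 + (71/8)*16) - 14536 = (-1/4 + 12709/8 + 142) - 14536 = 13843/8 - 14536 = -102445/8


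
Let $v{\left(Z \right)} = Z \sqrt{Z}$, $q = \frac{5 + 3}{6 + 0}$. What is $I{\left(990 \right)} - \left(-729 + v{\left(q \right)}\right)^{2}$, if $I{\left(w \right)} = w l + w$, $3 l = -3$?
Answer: $- \frac{14348971}{27} + 1296 \sqrt{3} \approx -5.292 \cdot 10^{5}$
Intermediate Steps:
$l = -1$ ($l = \frac{1}{3} \left(-3\right) = -1$)
$I{\left(w \right)} = 0$ ($I{\left(w \right)} = w \left(-1\right) + w = - w + w = 0$)
$q = \frac{4}{3}$ ($q = \frac{8}{6} = 8 \cdot \frac{1}{6} = \frac{4}{3} \approx 1.3333$)
$v{\left(Z \right)} = Z^{\frac{3}{2}}$
$I{\left(990 \right)} - \left(-729 + v{\left(q \right)}\right)^{2} = 0 - \left(-729 + \left(\frac{4}{3}\right)^{\frac{3}{2}}\right)^{2} = 0 - \left(-729 + \frac{8 \sqrt{3}}{9}\right)^{2} = - \left(-729 + \frac{8 \sqrt{3}}{9}\right)^{2}$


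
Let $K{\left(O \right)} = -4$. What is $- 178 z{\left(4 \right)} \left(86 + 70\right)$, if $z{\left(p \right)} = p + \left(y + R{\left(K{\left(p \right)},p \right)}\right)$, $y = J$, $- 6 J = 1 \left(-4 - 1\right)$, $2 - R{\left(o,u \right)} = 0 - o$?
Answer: $-78676$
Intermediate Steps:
$R{\left(o,u \right)} = 2 + o$ ($R{\left(o,u \right)} = 2 - \left(0 - o\right) = 2 - - o = 2 + o$)
$J = \frac{5}{6}$ ($J = - \frac{1 \left(-4 - 1\right)}{6} = - \frac{1 \left(-5\right)}{6} = \left(- \frac{1}{6}\right) \left(-5\right) = \frac{5}{6} \approx 0.83333$)
$y = \frac{5}{6} \approx 0.83333$
$z{\left(p \right)} = - \frac{7}{6} + p$ ($z{\left(p \right)} = p + \left(\frac{5}{6} + \left(2 - 4\right)\right) = p + \left(\frac{5}{6} - 2\right) = p - \frac{7}{6} = - \frac{7}{6} + p$)
$- 178 z{\left(4 \right)} \left(86 + 70\right) = - 178 \left(- \frac{7}{6} + 4\right) \left(86 + 70\right) = \left(-178\right) \frac{17}{6} \cdot 156 = \left(- \frac{1513}{3}\right) 156 = -78676$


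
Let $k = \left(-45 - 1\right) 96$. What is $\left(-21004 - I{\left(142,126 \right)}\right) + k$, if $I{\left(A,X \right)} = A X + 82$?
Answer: $-43394$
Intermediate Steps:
$I{\left(A,X \right)} = 82 + A X$
$k = -4416$ ($k = \left(-46\right) 96 = -4416$)
$\left(-21004 - I{\left(142,126 \right)}\right) + k = \left(-21004 - \left(82 + 142 \cdot 126\right)\right) - 4416 = \left(-21004 - \left(82 + 17892\right)\right) - 4416 = \left(-21004 - 17974\right) - 4416 = -38978 - 4416 = -43394$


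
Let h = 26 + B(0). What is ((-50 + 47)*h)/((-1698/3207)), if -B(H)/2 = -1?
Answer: 44898/283 ≈ 158.65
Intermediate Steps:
B(H) = 2 (B(H) = -2*(-1) = 2)
h = 28 (h = 26 + 2 = 28)
((-50 + 47)*h)/((-1698/3207)) = ((-50 + 47)*28)/((-1698/3207)) = (-3*28)/((-1698*1/3207)) = -84/(-566/1069) = -84*(-1069/566) = 44898/283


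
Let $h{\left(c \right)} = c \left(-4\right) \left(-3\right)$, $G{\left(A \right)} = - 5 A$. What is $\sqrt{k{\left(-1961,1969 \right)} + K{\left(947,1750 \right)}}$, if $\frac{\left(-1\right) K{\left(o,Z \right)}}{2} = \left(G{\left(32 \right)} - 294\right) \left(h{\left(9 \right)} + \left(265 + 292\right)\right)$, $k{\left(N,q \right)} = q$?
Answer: $\sqrt{605789} \approx 778.32$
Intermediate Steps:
$h{\left(c \right)} = 12 c$ ($h{\left(c \right)} = - 4 c \left(-3\right) = 12 c$)
$K{\left(o,Z \right)} = 603820$ ($K{\left(o,Z \right)} = - 2 \left(\left(-5\right) 32 - 294\right) \left(12 \cdot 9 + \left(265 + 292\right)\right) = - 2 \left(-160 - 294\right) \left(108 + 557\right) = - 2 \left(\left(-454\right) 665\right) = \left(-2\right) \left(-301910\right) = 603820$)
$\sqrt{k{\left(-1961,1969 \right)} + K{\left(947,1750 \right)}} = \sqrt{1969 + 603820} = \sqrt{605789}$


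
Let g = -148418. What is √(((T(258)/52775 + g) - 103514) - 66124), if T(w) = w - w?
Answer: 2*I*√79514 ≈ 563.96*I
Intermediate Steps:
T(w) = 0
√(((T(258)/52775 + g) - 103514) - 66124) = √(((0/52775 - 148418) - 103514) - 66124) = √(((0*(1/52775) - 148418) - 103514) - 66124) = √(((0 - 148418) - 103514) - 66124) = √((-148418 - 103514) - 66124) = √(-251932 - 66124) = √(-318056) = 2*I*√79514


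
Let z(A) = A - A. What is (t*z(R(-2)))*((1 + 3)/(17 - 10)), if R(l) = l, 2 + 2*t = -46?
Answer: 0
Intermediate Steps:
t = -24 (t = -1 + (½)*(-46) = -1 - 23 = -24)
z(A) = 0
(t*z(R(-2)))*((1 + 3)/(17 - 10)) = (-24*0)*((1 + 3)/(17 - 10)) = 0*(4/7) = 0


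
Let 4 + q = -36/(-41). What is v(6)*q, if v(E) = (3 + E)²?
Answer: -10368/41 ≈ -252.88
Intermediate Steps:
q = -128/41 (q = -4 - 36/(-41) = -4 - 36*(-1/41) = -4 + 36/41 = -128/41 ≈ -3.1220)
v(6)*q = (3 + 6)²*(-128/41) = 9²*(-128/41) = 81*(-128/41) = -10368/41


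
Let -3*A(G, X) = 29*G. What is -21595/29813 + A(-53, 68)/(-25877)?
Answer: -246037718/330630429 ≈ -0.74415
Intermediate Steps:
A(G, X) = -29*G/3
-21595/29813 + A(-53, 68)/(-25877) = -21595/29813 - 29/3*(-53)/(-25877) = -21595*1/29813 + (1537/3)*(-1/25877) = -3085/4259 - 1537/77631 = -246037718/330630429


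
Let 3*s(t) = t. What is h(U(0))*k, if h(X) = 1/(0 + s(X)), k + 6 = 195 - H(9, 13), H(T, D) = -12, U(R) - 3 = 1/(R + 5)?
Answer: 3015/16 ≈ 188.44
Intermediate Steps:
s(t) = t/3
U(R) = 3 + 1/(5 + R) (U(R) = 3 + 1/(R + 5) = 3 + 1/(5 + R))
k = 201 (k = -6 + (195 - 1*(-12)) = -6 + (195 + 12) = -6 + 207 = 201)
h(X) = 3/X (h(X) = 1/(0 + X/3) = 1/(X/3) = 3/X)
h(U(0))*k = (3/(((16 + 3*0)/(5 + 0))))*201 = (3/(((16 + 0)/5)))*201 = (3/(((⅕)*16)))*201 = (3/(16/5))*201 = (3*(5/16))*201 = (15/16)*201 = 3015/16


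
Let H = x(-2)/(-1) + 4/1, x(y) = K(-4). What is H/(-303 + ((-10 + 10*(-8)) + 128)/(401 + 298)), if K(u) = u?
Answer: -5592/211759 ≈ -0.026407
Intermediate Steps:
x(y) = -4
H = 8 (H = -4/(-1) + 4/1 = -4*(-1) + 4*1 = 4 + 4 = 8)
H/(-303 + ((-10 + 10*(-8)) + 128)/(401 + 298)) = 8/(-303 + ((-10 + 10*(-8)) + 128)/(401 + 298)) = 8/(-303 + ((-10 - 80) + 128)/699) = 8/(-303 + (-90 + 128)*(1/699)) = 8/(-303 + 38*(1/699)) = 8/(-303 + 38/699) = 8/(-211759/699) = -699/211759*8 = -5592/211759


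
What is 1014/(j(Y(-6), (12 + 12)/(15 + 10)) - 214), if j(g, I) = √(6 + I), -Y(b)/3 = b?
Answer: -2712450/572363 - 2535*√174/572363 ≈ -4.7975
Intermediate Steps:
Y(b) = -3*b
1014/(j(Y(-6), (12 + 12)/(15 + 10)) - 214) = 1014/(√(6 + (12 + 12)/(15 + 10)) - 214) = 1014/(√(6 + 24/25) - 214) = 1014/(√(174/25) - 214) = 1014/(√174/5 - 214) = 1014/(-214 + √174/5)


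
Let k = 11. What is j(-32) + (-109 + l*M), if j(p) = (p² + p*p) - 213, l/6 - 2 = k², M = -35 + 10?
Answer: -16724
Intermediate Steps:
M = -25
l = 738 (l = 12 + 6*11² = 12 + 6*121 = 12 + 726 = 738)
j(p) = -213 + 2*p² (j(p) = (p² + p²) - 213 = 2*p² - 213 = -213 + 2*p²)
j(-32) + (-109 + l*M) = (-213 + 2*(-32)²) + (-109 + 738*(-25)) = (-213 + 2*1024) + (-109 - 18450) = (-213 + 2048) - 18559 = 1835 - 18559 = -16724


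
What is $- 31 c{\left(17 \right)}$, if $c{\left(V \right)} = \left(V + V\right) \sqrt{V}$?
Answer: $- 1054 \sqrt{17} \approx -4345.8$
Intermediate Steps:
$c{\left(V \right)} = 2 V^{\frac{3}{2}}$ ($c{\left(V \right)} = 2 V \sqrt{V} = 2 V^{\frac{3}{2}}$)
$- 31 c{\left(17 \right)} = - 31 \cdot 2 \cdot 17^{\frac{3}{2}} = - 31 \cdot 2 \cdot 17 \sqrt{17} = - 31 \cdot 34 \sqrt{17} = - 1054 \sqrt{17}$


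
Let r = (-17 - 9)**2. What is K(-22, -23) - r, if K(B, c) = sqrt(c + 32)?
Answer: -673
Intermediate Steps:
K(B, c) = sqrt(32 + c)
r = 676 (r = (-26)**2 = 676)
K(-22, -23) - r = sqrt(32 - 23) - 1*676 = sqrt(9) - 676 = 3 - 676 = -673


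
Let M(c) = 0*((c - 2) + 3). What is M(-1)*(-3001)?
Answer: 0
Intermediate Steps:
M(c) = 0 (M(c) = 0*((-2 + c) + 3) = 0*(1 + c) = 0)
M(-1)*(-3001) = 0*(-3001) = 0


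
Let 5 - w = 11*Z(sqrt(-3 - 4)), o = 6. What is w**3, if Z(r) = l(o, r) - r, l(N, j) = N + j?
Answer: -226981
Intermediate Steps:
Z(r) = 6 (Z(r) = (6 + r) - r = 6)
w = -61 (w = 5 - 11*6 = 5 - 1*66 = 5 - 66 = -61)
w**3 = (-61)**3 = -226981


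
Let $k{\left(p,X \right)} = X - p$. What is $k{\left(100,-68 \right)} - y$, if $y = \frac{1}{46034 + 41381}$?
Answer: $- \frac{14685721}{87415} \approx -168.0$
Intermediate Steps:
$y = \frac{1}{87415} \approx 1.144 \cdot 10^{-5}$
$k{\left(100,-68 \right)} - y = \left(-68 - 100\right) - \frac{1}{87415} = -168 - \frac{1}{87415} = - \frac{14685721}{87415}$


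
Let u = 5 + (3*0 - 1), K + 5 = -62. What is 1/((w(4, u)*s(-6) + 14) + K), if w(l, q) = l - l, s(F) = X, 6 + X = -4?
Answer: -1/53 ≈ -0.018868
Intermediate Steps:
K = -67 (K = -5 - 62 = -67)
X = -10 (X = -6 - 4 = -10)
u = 4 (u = 5 + (0 - 1) = 5 - 1 = 4)
s(F) = -10
w(l, q) = 0
1/((w(4, u)*s(-6) + 14) + K) = 1/((0*(-10) + 14) - 67) = 1/((0 + 14) - 67) = 1/(14 - 67) = 1/(-53) = -1/53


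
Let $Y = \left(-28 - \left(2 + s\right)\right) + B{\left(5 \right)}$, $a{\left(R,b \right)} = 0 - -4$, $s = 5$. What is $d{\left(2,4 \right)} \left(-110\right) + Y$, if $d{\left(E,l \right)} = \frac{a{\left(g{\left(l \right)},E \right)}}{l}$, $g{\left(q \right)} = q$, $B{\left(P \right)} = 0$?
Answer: $-145$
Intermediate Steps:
$a{\left(R,b \right)} = 4$ ($a{\left(R,b \right)} = 0 + 4 = 4$)
$d{\left(E,l \right)} = \frac{4}{l}$
$Y = -35$ ($Y = \left(-28 - 7\right) + 0 = -35 + 0 = -35$)
$d{\left(2,4 \right)} \left(-110\right) + Y = \frac{4}{4} \left(-110\right) - 35 = 4 \cdot \frac{1}{4} \left(-110\right) - 35 = 1 \left(-110\right) - 35 = -110 - 35 = -145$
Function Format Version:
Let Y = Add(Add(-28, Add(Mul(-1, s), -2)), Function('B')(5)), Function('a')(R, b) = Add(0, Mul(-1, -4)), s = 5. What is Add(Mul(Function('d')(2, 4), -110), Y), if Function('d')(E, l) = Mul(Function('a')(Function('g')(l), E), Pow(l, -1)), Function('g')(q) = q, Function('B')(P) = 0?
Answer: -145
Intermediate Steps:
Function('a')(R, b) = 4 (Function('a')(R, b) = Add(0, 4) = 4)
Function('d')(E, l) = Mul(4, Pow(l, -1))
Y = -35 (Y = Add(Add(-28, Add(Mul(-1, 5), -2)), 0) = Add(Add(-28, Add(-5, -2)), 0) = Add(Add(-28, -7), 0) = Add(-35, 0) = -35)
Add(Mul(Function('d')(2, 4), -110), Y) = Add(Mul(Mul(4, Pow(4, -1)), -110), -35) = Add(Mul(Mul(4, Rational(1, 4)), -110), -35) = Add(Mul(1, -110), -35) = Add(-110, -35) = -145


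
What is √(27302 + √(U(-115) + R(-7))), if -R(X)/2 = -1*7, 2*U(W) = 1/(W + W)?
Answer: √(1444275800 + 230*√740485)/230 ≈ 165.24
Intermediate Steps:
U(W) = 1/(4*W) (U(W) = 1/(2*(W + W)) = 1/(2*((2*W))) = (1/(2*W))/2 = 1/(4*W))
R(X) = 14 (R(X) = -(-2)*7 = -2*(-7) = 14)
√(27302 + √(U(-115) + R(-7))) = √(27302 + √((¼)/(-115) + 14)) = √(27302 + √((¼)*(-1/115) + 14)) = √(27302 + √(-1/460 + 14)) = √(27302 + √(6439/460)) = √(27302 + √740485/230)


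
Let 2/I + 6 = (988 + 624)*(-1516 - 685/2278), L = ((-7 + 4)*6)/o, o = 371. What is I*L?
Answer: 10251/258219527468 ≈ 3.9699e-8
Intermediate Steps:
L = -18/371 (L = ((-7 + 4)*6)/371 = -3*6*(1/371) = -18*1/371 = -18/371 ≈ -0.048518)
I = -1139/1392019016 (I = 2/(-6 + (988 + 624)*(-1516 - 685/2278)) = 2/(-6 + 1612*(-1516 - 685*1/2278)) = 2/(-6 + 1612*(-1516 - 685/2278)) = 2/(-6 + 1612*(-3454133/2278)) = 2/(-6 - 2784031198/1139) = 2/(-2784038032/1139) = 2*(-1139/2784038032) = -1139/1392019016 ≈ -8.1824e-7)
I*L = -1139/1392019016*(-18/371) = 10251/258219527468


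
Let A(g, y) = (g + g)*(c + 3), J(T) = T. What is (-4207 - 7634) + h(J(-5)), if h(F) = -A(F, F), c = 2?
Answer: -11791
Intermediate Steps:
A(g, y) = 10*g (A(g, y) = (g + g)*(2 + 3) = (2*g)*5 = 10*g)
h(F) = -10*F
(-4207 - 7634) + h(J(-5)) = (-4207 - 7634) - 10*(-5) = -11841 + 50 = -11791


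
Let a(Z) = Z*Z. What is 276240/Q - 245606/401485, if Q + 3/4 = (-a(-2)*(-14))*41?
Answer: 441369956914/3686033785 ≈ 119.74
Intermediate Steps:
a(Z) = Z**2
Q = 9181/4 (Q = -3/4 + (-1*(-2)**2*(-14))*41 = -3/4 + (-1*4*(-14))*41 = -3/4 - 4*(-14)*41 = -3/4 + 56*41 = -3/4 + 2296 = 9181/4 ≈ 2295.3)
276240/Q - 245606/401485 = 276240/(9181/4) - 245606/401485 = 276240*(4/9181) - 245606*1/401485 = 1104960/9181 - 245606/401485 = 441369956914/3686033785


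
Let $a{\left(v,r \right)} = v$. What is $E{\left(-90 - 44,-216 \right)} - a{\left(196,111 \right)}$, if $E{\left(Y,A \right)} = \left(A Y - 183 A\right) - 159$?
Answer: $68117$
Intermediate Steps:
$E{\left(Y,A \right)} = -159 - 183 A + A Y$ ($E{\left(Y,A \right)} = \left(- 183 A + A Y\right) - 159 = -159 - 183 A + A Y$)
$E{\left(-90 - 44,-216 \right)} - a{\left(196,111 \right)} = \left(-159 - -39528 - 216 \left(-90 - 44\right)\right) - 196 = \left(-159 + 39528 - 216 \left(-90 - 44\right)\right) - 196 = \left(-159 + 39528 - -28944\right) - 196 = \left(-159 + 39528 + 28944\right) - 196 = 68313 - 196 = 68117$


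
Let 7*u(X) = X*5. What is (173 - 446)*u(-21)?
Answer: 4095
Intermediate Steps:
u(X) = 5*X/7 (u(X) = (X*5)/7 = (5*X)/7 = 5*X/7)
(173 - 446)*u(-21) = (173 - 446)*((5/7)*(-21)) = -273*(-15) = 4095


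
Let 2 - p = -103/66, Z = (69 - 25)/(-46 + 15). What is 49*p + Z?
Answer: 354061/2046 ≈ 173.05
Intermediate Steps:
Z = -44/31 (Z = 44/(-31) = 44*(-1/31) = -44/31 ≈ -1.4194)
p = 235/66 (p = 2 - (-103)/66 = 2 - 1*(-103/66) = 2 + 103/66 = 235/66 ≈ 3.5606)
49*p + Z = 49*(235/66) - 44/31 = 11515/66 - 44/31 = 354061/2046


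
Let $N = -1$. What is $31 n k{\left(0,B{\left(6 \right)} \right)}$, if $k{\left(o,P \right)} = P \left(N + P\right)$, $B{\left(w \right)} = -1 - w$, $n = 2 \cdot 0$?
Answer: $0$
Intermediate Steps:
$n = 0$
$k{\left(o,P \right)} = P \left(-1 + P\right)$
$31 n k{\left(0,B{\left(6 \right)} \right)} = 31 \cdot 0 \left(-1 - 6\right) \left(-1 - 7\right) = 0 \left(-1 - 6\right) \left(-1 - 7\right) = 0 \left(- 7 \left(-1 - 7\right)\right) = 0 \left(\left(-7\right) \left(-8\right)\right) = 0 \cdot 56 = 0$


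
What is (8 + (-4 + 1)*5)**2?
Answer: 49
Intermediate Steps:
(8 + (-4 + 1)*5)**2 = (8 - 3*5)**2 = (8 - 15)**2 = (-7)**2 = 49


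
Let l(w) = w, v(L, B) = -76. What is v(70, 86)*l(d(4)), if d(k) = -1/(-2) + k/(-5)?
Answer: 114/5 ≈ 22.800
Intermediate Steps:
d(k) = ½ - k/5 (d(k) = -1*(-½) + k*(-⅕) = ½ - k/5)
v(70, 86)*l(d(4)) = -76*(½ - ⅕*4) = -76*(½ - ⅘) = -76*(-3/10) = 114/5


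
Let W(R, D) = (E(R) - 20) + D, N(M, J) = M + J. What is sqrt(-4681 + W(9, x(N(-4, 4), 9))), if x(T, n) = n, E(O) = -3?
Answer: I*sqrt(4695) ≈ 68.52*I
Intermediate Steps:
N(M, J) = J + M
W(R, D) = -23 + D (W(R, D) = (-3 - 20) + D = -23 + D)
sqrt(-4681 + W(9, x(N(-4, 4), 9))) = sqrt(-4681 + (-23 + 9)) = sqrt(-4681 - 14) = sqrt(-4695) = I*sqrt(4695)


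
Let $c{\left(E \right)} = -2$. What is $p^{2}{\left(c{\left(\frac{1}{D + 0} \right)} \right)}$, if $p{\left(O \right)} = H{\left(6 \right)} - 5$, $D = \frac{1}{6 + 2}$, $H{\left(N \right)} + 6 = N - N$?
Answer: $121$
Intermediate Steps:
$H{\left(N \right)} = -6$ ($H{\left(N \right)} = -6 + \left(N - N\right) = -6 + 0 = -6$)
$D = \frac{1}{8} \approx 0.125$
$p{\left(O \right)} = -11$ ($p{\left(O \right)} = -6 - 5 = -11$)
$p^{2}{\left(c{\left(\frac{1}{D + 0} \right)} \right)} = \left(-11\right)^{2} = 121$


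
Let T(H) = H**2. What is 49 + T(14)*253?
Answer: 49637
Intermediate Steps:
49 + T(14)*253 = 49 + 14**2*253 = 49 + 196*253 = 49 + 49588 = 49637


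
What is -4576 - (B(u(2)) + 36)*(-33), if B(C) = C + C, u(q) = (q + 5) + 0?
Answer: -2926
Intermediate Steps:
u(q) = 5 + q (u(q) = (5 + q) + 0 = 5 + q)
B(C) = 2*C
-4576 - (B(u(2)) + 36)*(-33) = -4576 - (2*(5 + 2) + 36)*(-33) = -4576 - (2*7 + 36)*(-33) = -4576 - (14 + 36)*(-33) = -4576 - 50*(-33) = -4576 - 1*(-1650) = -4576 + 1650 = -2926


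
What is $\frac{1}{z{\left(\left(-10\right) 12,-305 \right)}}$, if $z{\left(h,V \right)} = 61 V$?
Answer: $- \frac{1}{18605} \approx -5.3749 \cdot 10^{-5}$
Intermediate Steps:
$\frac{1}{z{\left(\left(-10\right) 12,-305 \right)}} = \frac{1}{61 \left(-305\right)} = \frac{1}{-18605} = - \frac{1}{18605}$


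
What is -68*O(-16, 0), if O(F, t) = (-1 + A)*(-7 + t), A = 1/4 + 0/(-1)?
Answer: -357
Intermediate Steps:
A = ¼ (A = 1*(¼) + 0*(-1) = ¼ + 0 = ¼ ≈ 0.25000)
O(F, t) = 21/4 - 3*t/4 (O(F, t) = (-1 + ¼)*(-7 + t) = -3*(-7 + t)/4 = 21/4 - 3*t/4)
-68*O(-16, 0) = -68*(21/4 - ¾*0) = -68*(21/4 + 0) = -68*21/4 = -357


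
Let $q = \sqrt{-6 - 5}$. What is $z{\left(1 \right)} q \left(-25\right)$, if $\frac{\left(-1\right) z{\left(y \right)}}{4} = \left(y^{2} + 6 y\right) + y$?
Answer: $800 i \sqrt{11} \approx 2653.3 i$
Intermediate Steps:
$z{\left(y \right)} = - 28 y - 4 y^{2}$ ($z{\left(y \right)} = - 4 \left(\left(y^{2} + 6 y\right) + y\right) = - 4 \left(y^{2} + 7 y\right) = - 28 y - 4 y^{2}$)
$q = i \sqrt{11}$ ($q = \sqrt{-11} = i \sqrt{11} \approx 3.3166 i$)
$z{\left(1 \right)} q \left(-25\right) = \left(-4\right) 1 \left(7 + 1\right) i \sqrt{11} \left(-25\right) = \left(-4\right) 1 \cdot 8 i \sqrt{11} \left(-25\right) = - 32 i \sqrt{11} \left(-25\right) = 800 i \sqrt{11}$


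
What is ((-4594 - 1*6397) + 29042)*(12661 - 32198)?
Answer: -352662387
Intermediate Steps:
((-4594 - 1*6397) + 29042)*(12661 - 32198) = ((-4594 - 6397) + 29042)*(-19537) = (-10991 + 29042)*(-19537) = 18051*(-19537) = -352662387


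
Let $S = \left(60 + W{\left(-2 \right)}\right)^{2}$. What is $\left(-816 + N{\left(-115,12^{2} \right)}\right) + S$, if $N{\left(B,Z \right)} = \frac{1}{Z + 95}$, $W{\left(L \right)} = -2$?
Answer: $\frac{608973}{239} \approx 2548.0$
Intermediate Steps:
$N{\left(B,Z \right)} = \frac{1}{95 + Z}$
$S = 3364$ ($S = \left(60 - 2\right)^{2} = 58^{2} = 3364$)
$\left(-816 + N{\left(-115,12^{2} \right)}\right) + S = \left(-816 + \frac{1}{95 + 12^{2}}\right) + 3364 = \left(-816 + \frac{1}{95 + 144}\right) + 3364 = \left(-816 + \frac{1}{239}\right) + 3364 = - \frac{195023}{239} + 3364 = \frac{608973}{239}$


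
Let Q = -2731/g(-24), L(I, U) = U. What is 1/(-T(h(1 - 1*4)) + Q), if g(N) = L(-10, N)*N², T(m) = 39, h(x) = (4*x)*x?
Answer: -13824/536405 ≈ -0.025772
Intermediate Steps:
h(x) = 4*x²
g(N) = N³ (g(N) = N*N² = N³)
Q = 2731/13824 (Q = -2731/((-24)³) = -2731/(-13824) = -2731*(-1/13824) = 2731/13824 ≈ 0.19756)
1/(-T(h(1 - 1*4)) + Q) = 1/(-1*39 + 2731/13824) = 1/(-39 + 2731/13824) = 1/(-536405/13824) = -13824/536405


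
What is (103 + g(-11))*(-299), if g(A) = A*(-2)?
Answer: -37375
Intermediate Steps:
g(A) = -2*A
(103 + g(-11))*(-299) = (103 - 2*(-11))*(-299) = (103 + 22)*(-299) = 125*(-299) = -37375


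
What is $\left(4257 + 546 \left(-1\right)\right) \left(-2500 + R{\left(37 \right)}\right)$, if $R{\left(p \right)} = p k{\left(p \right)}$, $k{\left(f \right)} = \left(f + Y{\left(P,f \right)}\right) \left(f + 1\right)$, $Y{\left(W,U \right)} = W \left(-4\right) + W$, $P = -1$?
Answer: $199429140$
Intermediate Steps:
$Y{\left(W,U \right)} = - 3 W$ ($Y{\left(W,U \right)} = - 4 W + W = - 3 W$)
$k{\left(f \right)} = \left(1 + f\right) \left(3 + f\right)$ ($k{\left(f \right)} = \left(f - -3\right) \left(f + 1\right) = \left(f + 3\right) \left(1 + f\right) = \left(3 + f\right) \left(1 + f\right) = \left(1 + f\right) \left(3 + f\right)$)
$R{\left(p \right)} = p \left(3 + p^{2} + 4 p\right)$
$\left(4257 + 546 \left(-1\right)\right) \left(-2500 + R{\left(37 \right)}\right) = \left(4257 + 546 \left(-1\right)\right) \left(-2500 + 37 \left(3 + 37^{2} + 4 \cdot 37\right)\right) = \left(4257 - 546\right) \left(-2500 + 37 \left(3 + 1369 + 148\right)\right) = 3711 \left(-2500 + 37 \cdot 1520\right) = 3711 \left(-2500 + 56240\right) = 3711 \cdot 53740 = 199429140$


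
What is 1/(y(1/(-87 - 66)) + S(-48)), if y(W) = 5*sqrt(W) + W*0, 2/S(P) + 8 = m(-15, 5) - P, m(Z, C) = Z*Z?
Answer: 81090/1756237 - 1053375*I*sqrt(17)/1756237 ≈ 0.046173 - 2.473*I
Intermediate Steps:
m(Z, C) = Z**2
S(P) = 2/(217 - P) (S(P) = 2/(-8 + ((-15)**2 - P)) = 2/(-8 + (225 - P)) = 2/(217 - P))
y(W) = 5*sqrt(W) (y(W) = 5*sqrt(W) + 0 = 5*sqrt(W))
1/(y(1/(-87 - 66)) + S(-48)) = 1/(5*sqrt(1/(-87 - 66)) - 2/(-217 - 48)) = 1/(5*sqrt(1/(-153)) - 2/(-265)) = 1/(5*sqrt(-1/153) - 2*(-1/265)) = 1/(5*(I*sqrt(17)/51) + 2/265) = 1/(5*I*sqrt(17)/51 + 2/265) = 1/(2/265 + 5*I*sqrt(17)/51)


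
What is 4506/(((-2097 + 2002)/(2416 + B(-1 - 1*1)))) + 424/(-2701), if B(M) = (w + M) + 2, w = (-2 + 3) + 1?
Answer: -29428807388/256595 ≈ -1.1469e+5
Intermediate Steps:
w = 2 (w = 1 + 1 = 2)
B(M) = 4 + M (B(M) = (2 + M) + 2 = 4 + M)
4506/(((-2097 + 2002)/(2416 + B(-1 - 1*1)))) + 424/(-2701) = 4506/(((-2097 + 2002)/(2416 + (4 + (-1 - 1*1))))) + 424/(-2701) = 4506/((-95/(2416 + (4 + (-1 - 1))))) + 424*(-1/2701) = 4506/((-95/(2416 + (4 - 2)))) - 424/2701 = 4506/((-95/(2416 + 2))) - 424/2701 = 4506/((-95/2418)) - 424/2701 = 4506/((-95*1/2418)) - 424/2701 = 4506/(-95/2418) - 424/2701 = 4506*(-2418/95) - 424/2701 = -10895508/95 - 424/2701 = -29428807388/256595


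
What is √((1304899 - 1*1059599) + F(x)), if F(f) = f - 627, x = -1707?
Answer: √242966 ≈ 492.92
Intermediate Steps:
F(f) = -627 + f
√((1304899 - 1*1059599) + F(x)) = √((1304899 - 1*1059599) + (-627 - 1707)) = √((1304899 - 1059599) - 2334) = √(245300 - 2334) = √242966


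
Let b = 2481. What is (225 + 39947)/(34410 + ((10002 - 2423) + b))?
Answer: 20086/22235 ≈ 0.90335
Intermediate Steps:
(225 + 39947)/(34410 + ((10002 - 2423) + b)) = (225 + 39947)/(34410 + ((10002 - 2423) + 2481)) = 40172/(34410 + (7579 + 2481)) = 40172/(34410 + 10060) = 40172/44470 = 40172*(1/44470) = 20086/22235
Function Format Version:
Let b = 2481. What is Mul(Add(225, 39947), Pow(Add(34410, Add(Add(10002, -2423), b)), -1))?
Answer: Rational(20086, 22235) ≈ 0.90335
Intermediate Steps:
Mul(Add(225, 39947), Pow(Add(34410, Add(Add(10002, -2423), b)), -1)) = Mul(Add(225, 39947), Pow(Add(34410, Add(Add(10002, -2423), 2481)), -1)) = Mul(40172, Pow(Add(34410, Add(7579, 2481)), -1)) = Mul(40172, Pow(Add(34410, 10060), -1)) = Mul(40172, Pow(44470, -1)) = Mul(40172, Rational(1, 44470)) = Rational(20086, 22235)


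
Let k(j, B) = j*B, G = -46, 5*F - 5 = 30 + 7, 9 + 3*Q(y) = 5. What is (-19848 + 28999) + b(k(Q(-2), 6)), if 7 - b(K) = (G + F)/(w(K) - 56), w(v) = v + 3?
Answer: 2793002/305 ≈ 9157.4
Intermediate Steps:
w(v) = 3 + v
Q(y) = -4/3 (Q(y) = -3 + (1/3)*5 = -3 + 5/3 = -4/3)
F = 42/5 (F = 1 + (30 + 7)/5 = 1 + (1/5)*37 = 1 + 37/5 = 42/5 ≈ 8.4000)
k(j, B) = B*j
b(K) = 7 + 188/(5*(-53 + K)) (b(K) = 7 - (-46 + 42/5)/((3 + K) - 56) = 7 - (-188)/(5*(-53 + K)) = 7 + 188/(5*(-53 + K)))
(-19848 + 28999) + b(k(Q(-2), 6)) = (-19848 + 28999) + (-1667 + 35*(6*(-4/3)))/(5*(-53 + 6*(-4/3))) = 9151 + (-1667 + 35*(-8))/(5*(-53 - 8)) = 9151 + (1/5)*(-1667 - 280)/(-61) = 9151 + (1/5)*(-1/61)*(-1947) = 9151 + 1947/305 = 2793002/305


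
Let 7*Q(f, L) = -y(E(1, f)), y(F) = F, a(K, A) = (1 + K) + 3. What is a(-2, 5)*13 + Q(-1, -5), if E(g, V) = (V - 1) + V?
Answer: 185/7 ≈ 26.429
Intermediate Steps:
E(g, V) = -1 + 2*V (E(g, V) = (-1 + V) + V = -1 + 2*V)
a(K, A) = 4 + K
Q(f, L) = 1/7 - 2*f/7 (Q(f, L) = (-(-1 + 2*f))/7 = (1 - 2*f)/7 = 1/7 - 2*f/7)
a(-2, 5)*13 + Q(-1, -5) = (4 - 2)*13 + (1/7 - 2/7*(-1)) = 2*13 + (1/7 + 2/7) = 26 + 3/7 = 185/7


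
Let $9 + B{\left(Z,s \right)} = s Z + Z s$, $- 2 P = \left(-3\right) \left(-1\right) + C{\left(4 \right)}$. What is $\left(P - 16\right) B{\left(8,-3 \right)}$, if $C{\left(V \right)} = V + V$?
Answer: $\frac{2451}{2} \approx 1225.5$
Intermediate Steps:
$C{\left(V \right)} = 2 V$
$P = - \frac{11}{2}$ ($P = - \frac{\left(-3\right) \left(-1\right) + 2 \cdot 4}{2} = - \frac{3 + 8}{2} = \left(- \frac{1}{2}\right) 11 = - \frac{11}{2} \approx -5.5$)
$B{\left(Z,s \right)} = -9 + 2 Z s$ ($B{\left(Z,s \right)} = -9 + \left(s Z + Z s\right) = -9 + \left(Z s + Z s\right) = -9 + 2 Z s$)
$\left(P - 16\right) B{\left(8,-3 \right)} = \left(- \frac{11}{2} - 16\right) \left(-9 + 2 \cdot 8 \left(-3\right)\right) = - \frac{43 \left(-9 - 48\right)}{2} = \left(- \frac{43}{2}\right) \left(-57\right) = \frac{2451}{2}$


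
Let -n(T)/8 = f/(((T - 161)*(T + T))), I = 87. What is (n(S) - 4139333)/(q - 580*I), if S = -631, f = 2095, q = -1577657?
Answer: 517159988449/203413681746 ≈ 2.5424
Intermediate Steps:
n(T) = -8380/(T*(-161 + T)) (n(T) = -16760/((T - 161)*(T + T)) = -16760/((-161 + T)*(2*T)) = -16760/(2*T*(-161 + T)) = -16760*1/(2*T*(-161 + T)) = -8380/(T*(-161 + T)))
(n(S) - 4139333)/(q - 580*I) = (-8380/(-631*(-161 - 631)) - 4139333)/(-1577657 - 580*87) = (-8380*(-1/631)/(-792) - 4139333)/(-1577657 - 50460) = (-8380*(-1/631)*(-1/792) - 4139333)/(-1628117) = (-2095/124938 - 4139333)*(-1/1628117) = -517159988449/124938*(-1/1628117) = 517159988449/203413681746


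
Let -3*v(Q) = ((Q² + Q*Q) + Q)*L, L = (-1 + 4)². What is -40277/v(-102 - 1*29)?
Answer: 40277/102573 ≈ 0.39267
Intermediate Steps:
L = 9 (L = 3² = 9)
v(Q) = -6*Q² - 3*Q (v(Q) = -((Q² + Q*Q) + Q)*9/3 = -((Q² + Q²) + Q)*9/3 = -(2*Q² + Q)*9/3 = -(Q + 2*Q²)*9/3 = -(9*Q + 18*Q²)/3 = -6*Q² - 3*Q)
-40277/v(-102 - 1*29) = -40277*(-1/(3*(1 + 2*(-102 - 1*29))*(-102 - 1*29))) = -40277*(-1/(3*(1 + 2*(-102 - 29))*(-102 - 29))) = -40277*1/(393*(1 + 2*(-131))) = -40277*1/(393*(1 - 262)) = -40277/((-3*(-131)*(-261))) = -40277/(-102573) = -40277*(-1/102573) = 40277/102573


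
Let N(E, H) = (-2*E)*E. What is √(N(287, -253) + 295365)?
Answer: √130627 ≈ 361.42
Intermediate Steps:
N(E, H) = -2*E²
√(N(287, -253) + 295365) = √(-2*287² + 295365) = √(-2*82369 + 295365) = √(-164738 + 295365) = √130627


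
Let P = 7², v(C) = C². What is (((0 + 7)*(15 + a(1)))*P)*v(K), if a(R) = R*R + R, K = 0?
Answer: 0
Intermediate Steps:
a(R) = R + R² (a(R) = R² + R = R + R²)
P = 49
(((0 + 7)*(15 + a(1)))*P)*v(K) = (((0 + 7)*(15 + 1*(1 + 1)))*49)*0² = ((7*(15 + 1*2))*49)*0 = ((7*(15 + 2))*49)*0 = ((7*17)*49)*0 = (119*49)*0 = 5831*0 = 0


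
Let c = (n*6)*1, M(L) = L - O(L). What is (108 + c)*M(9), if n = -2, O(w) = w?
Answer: 0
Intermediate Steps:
M(L) = 0 (M(L) = L - L = 0)
c = -12 (c = -2*6*1 = -12*1 = -12)
(108 + c)*M(9) = (108 - 12)*0 = 96*0 = 0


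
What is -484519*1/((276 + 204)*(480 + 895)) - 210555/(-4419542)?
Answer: -1001192885149/1458448860000 ≈ -0.68648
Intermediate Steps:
-484519*1/((276 + 204)*(480 + 895)) - 210555/(-4419542) = -484519/(480*1375) - 210555*(-1/4419542) = -484519/660000 + 210555/4419542 = -1001192885149/1458448860000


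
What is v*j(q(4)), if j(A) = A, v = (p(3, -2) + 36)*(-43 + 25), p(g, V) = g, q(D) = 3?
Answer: -2106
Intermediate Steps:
v = -702 (v = (3 + 36)*(-43 + 25) = 39*(-18) = -702)
v*j(q(4)) = -702*3 = -2106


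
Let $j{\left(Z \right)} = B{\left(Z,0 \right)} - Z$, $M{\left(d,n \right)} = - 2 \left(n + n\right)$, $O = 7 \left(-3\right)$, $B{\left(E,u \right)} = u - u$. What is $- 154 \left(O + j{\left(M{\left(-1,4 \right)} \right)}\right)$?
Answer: $770$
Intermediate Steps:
$B{\left(E,u \right)} = 0$
$O = -21$
$M{\left(d,n \right)} = - 4 n$ ($M{\left(d,n \right)} = - 2 \cdot 2 n = - 4 n$)
$j{\left(Z \right)} = - Z$ ($j{\left(Z \right)} = 0 - Z = - Z$)
$- 154 \left(O + j{\left(M{\left(-1,4 \right)} \right)}\right) = - 154 \left(-21 - \left(-4\right) 4\right) = - 154 \left(-21 - -16\right) = - 154 \left(-21 + 16\right) = \left(-154\right) \left(-5\right) = 770$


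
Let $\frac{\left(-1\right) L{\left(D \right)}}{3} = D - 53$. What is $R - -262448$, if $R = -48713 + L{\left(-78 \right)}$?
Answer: $214128$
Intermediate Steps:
$L{\left(D \right)} = 159 - 3 D$ ($L{\left(D \right)} = - 3 \left(D - 53\right) = - 3 \left(-53 + D\right) = 159 - 3 D$)
$R = -48320$ ($R = -48713 + \left(159 - -234\right) = -48713 + \left(159 + 234\right) = -48713 + 393 = -48320$)
$R - -262448 = -48320 - -262448 = -48320 + 262448 = 214128$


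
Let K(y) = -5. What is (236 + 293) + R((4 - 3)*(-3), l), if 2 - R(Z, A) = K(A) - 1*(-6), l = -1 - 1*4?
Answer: 530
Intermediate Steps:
l = -5 (l = -1 - 4 = -5)
R(Z, A) = 1 (R(Z, A) = 2 - (-5 - 1*(-6)) = 2 - (-5 + 6) = 2 - 1*1 = 2 - 1 = 1)
(236 + 293) + R((4 - 3)*(-3), l) = (236 + 293) + 1 = 529 + 1 = 530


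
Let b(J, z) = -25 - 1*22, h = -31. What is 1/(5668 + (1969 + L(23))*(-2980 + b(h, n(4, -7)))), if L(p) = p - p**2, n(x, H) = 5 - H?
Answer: -1/4422833 ≈ -2.2610e-7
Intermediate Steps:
b(J, z) = -47 (b(J, z) = -25 - 22 = -47)
1/(5668 + (1969 + L(23))*(-2980 + b(h, n(4, -7)))) = 1/(5668 + (1969 + 23*(1 - 1*23))*(-2980 - 47)) = 1/(5668 + (1969 + 23*(1 - 23))*(-3027)) = 1/(5668 + (1969 + 23*(-22))*(-3027)) = 1/(5668 + (1969 - 506)*(-3027)) = 1/(5668 + 1463*(-3027)) = 1/(5668 - 4428501) = 1/(-4422833) = -1/4422833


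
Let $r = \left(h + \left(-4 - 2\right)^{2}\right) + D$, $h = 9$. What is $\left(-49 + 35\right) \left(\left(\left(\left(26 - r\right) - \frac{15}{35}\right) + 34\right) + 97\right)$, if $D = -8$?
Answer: $-1674$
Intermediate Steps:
$r = 37$ ($r = \left(9 + \left(-4 - 2\right)^{2}\right) - 8 = \left(9 + \left(-6\right)^{2}\right) - 8 = \left(9 + 36\right) - 8 = 45 - 8 = 37$)
$\left(-49 + 35\right) \left(\left(\left(\left(26 - r\right) - \frac{15}{35}\right) + 34\right) + 97\right) = \left(-49 + 35\right) \left(\left(\left(\left(26 - 37\right) - \frac{15}{35}\right) + 34\right) + 97\right) = - 14 \left(\left(\left(\left(26 - 37\right) - \frac{3}{7}\right) + 34\right) + 97\right) = - 14 \left(\left(\left(-11 - \frac{3}{7}\right) + 34\right) + 97\right) = - 14 \left(\left(- \frac{80}{7} + 34\right) + 97\right) = - 14 \left(\frac{158}{7} + 97\right) = \left(-14\right) \frac{837}{7} = -1674$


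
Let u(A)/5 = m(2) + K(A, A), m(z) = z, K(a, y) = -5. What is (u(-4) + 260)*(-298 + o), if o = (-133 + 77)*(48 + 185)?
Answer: -3269770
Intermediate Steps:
o = -13048 (o = -56*233 = -13048)
u(A) = -15 (u(A) = 5*(2 - 5) = 5*(-3) = -15)
(u(-4) + 260)*(-298 + o) = (-15 + 260)*(-298 - 13048) = 245*(-13346) = -3269770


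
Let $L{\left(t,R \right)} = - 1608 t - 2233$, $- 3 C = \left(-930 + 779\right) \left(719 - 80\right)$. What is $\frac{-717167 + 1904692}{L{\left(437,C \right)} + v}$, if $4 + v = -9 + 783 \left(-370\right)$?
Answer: $- \frac{1187525}{994652} \approx -1.1939$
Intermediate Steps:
$v = -289723$ ($v = -4 + \left(-9 + 783 \left(-370\right)\right) = -4 - 289719 = -289723$)
$C = 32163$ ($C = - \frac{\left(-930 + 779\right) \left(719 - 80\right)}{3} = - \frac{\left(-151\right) 639}{3} = \left(- \frac{1}{3}\right) \left(-96489\right) = 32163$)
$L{\left(t,R \right)} = -2233 - 1608 t$
$\frac{-717167 + 1904692}{L{\left(437,C \right)} + v} = \frac{-717167 + 1904692}{\left(-2233 - 702696\right) - 289723} = \frac{1187525}{\left(-2233 - 702696\right) - 289723} = \frac{1187525}{-704929 - 289723} = \frac{1187525}{-994652} = 1187525 \left(- \frac{1}{994652}\right) = - \frac{1187525}{994652}$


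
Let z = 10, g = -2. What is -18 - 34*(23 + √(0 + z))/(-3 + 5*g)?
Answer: 548/13 + 34*√10/13 ≈ 50.424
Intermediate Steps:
-18 - 34*(23 + √(0 + z))/(-3 + 5*g) = -18 - 34*(23 + √(0 + 10))/(-3 + 5*(-2)) = -18 - 34*(23 + √10)/(-3 - 10) = -18 - 34*(23 + √10)/(-13) = -18 - 34*(23 + √10)*(-1)/13 = -18 - 34*(-23/13 - √10/13) = -18 + (782/13 + 34*√10/13) = 548/13 + 34*√10/13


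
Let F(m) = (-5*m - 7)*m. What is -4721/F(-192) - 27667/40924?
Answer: -1217298697/1872027456 ≈ -0.65026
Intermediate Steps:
F(m) = m*(-7 - 5*m) (F(m) = (-7 - 5*m)*m = m*(-7 - 5*m))
-4721/F(-192) - 27667/40924 = -4721*1/(192*(7 + 5*(-192))) - 27667/40924 = -4721*1/(192*(7 - 960)) - 27667*1/40924 = -4721/((-1*(-192)*(-953))) - 27667/40924 = -4721/(-182976) - 27667/40924 = -4721*(-1/182976) - 27667/40924 = 4721/182976 - 27667/40924 = -1217298697/1872027456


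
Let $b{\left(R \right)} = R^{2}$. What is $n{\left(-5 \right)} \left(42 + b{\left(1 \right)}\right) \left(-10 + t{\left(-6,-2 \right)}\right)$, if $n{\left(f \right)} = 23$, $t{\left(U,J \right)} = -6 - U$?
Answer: $-9890$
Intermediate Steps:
$n{\left(-5 \right)} \left(42 + b{\left(1 \right)}\right) \left(-10 + t{\left(-6,-2 \right)}\right) = 23 \left(42 + 1^{2}\right) \left(-10 - 0\right) = 23 \left(42 + 1\right) \left(-10 + \left(-6 + 6\right)\right) = 23 \cdot 43 \left(-10 + 0\right) = 23 \cdot 43 \left(-10\right) = 23 \left(-430\right) = -9890$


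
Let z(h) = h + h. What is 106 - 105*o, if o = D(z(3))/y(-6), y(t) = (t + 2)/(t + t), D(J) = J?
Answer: -1784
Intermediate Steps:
z(h) = 2*h
y(t) = (2 + t)/(2*t) (y(t) = (2 + t)/((2*t)) = (2 + t)*(1/(2*t)) = (2 + t)/(2*t))
o = 18 (o = (2*3)/(((1/2)*(2 - 6)/(-6))) = 6/(((1/2)*(-1/6)*(-4))) = 6/(1/3) = 6*3 = 18)
106 - 105*o = 106 - 105*18 = 106 - 1890 = -1784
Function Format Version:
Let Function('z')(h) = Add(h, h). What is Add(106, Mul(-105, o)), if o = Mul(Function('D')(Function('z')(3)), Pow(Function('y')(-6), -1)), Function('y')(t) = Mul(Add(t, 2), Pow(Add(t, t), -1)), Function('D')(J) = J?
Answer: -1784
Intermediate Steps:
Function('z')(h) = Mul(2, h)
Function('y')(t) = Mul(Rational(1, 2), Pow(t, -1), Add(2, t)) (Function('y')(t) = Mul(Add(2, t), Pow(Mul(2, t), -1)) = Mul(Add(2, t), Mul(Rational(1, 2), Pow(t, -1))) = Mul(Rational(1, 2), Pow(t, -1), Add(2, t)))
o = 18 (o = Mul(Mul(2, 3), Pow(Mul(Rational(1, 2), Pow(-6, -1), Add(2, -6)), -1)) = Mul(6, Pow(Mul(Rational(1, 2), Rational(-1, 6), -4), -1)) = Mul(6, Pow(Rational(1, 3), -1)) = Mul(6, 3) = 18)
Add(106, Mul(-105, o)) = Add(106, Mul(-105, 18)) = Add(106, -1890) = -1784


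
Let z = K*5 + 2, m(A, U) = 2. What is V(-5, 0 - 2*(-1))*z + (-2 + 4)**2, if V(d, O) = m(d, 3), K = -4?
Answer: -32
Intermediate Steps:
V(d, O) = 2
z = -18 (z = -4*5 + 2 = -20 + 2 = -18)
V(-5, 0 - 2*(-1))*z + (-2 + 4)**2 = 2*(-18) + (-2 + 4)**2 = -36 + 2**2 = -36 + 4 = -32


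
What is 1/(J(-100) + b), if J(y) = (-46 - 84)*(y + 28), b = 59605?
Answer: 1/68965 ≈ 1.4500e-5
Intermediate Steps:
J(y) = -3640 - 130*y (J(y) = -130*(28 + y) = -3640 - 130*y)
1/(J(-100) + b) = 1/((-3640 - 130*(-100)) + 59605) = 1/((-3640 + 13000) + 59605) = 1/(9360 + 59605) = 1/68965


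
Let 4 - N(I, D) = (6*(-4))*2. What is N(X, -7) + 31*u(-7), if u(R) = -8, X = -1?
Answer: -196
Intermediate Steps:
N(I, D) = 52 (N(I, D) = 4 - 6*(-4)*2 = 4 - (-24)*2 = 4 - 1*(-48) = 4 + 48 = 52)
N(X, -7) + 31*u(-7) = 52 + 31*(-8) = 52 - 248 = -196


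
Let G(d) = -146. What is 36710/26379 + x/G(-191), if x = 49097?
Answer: -1289770103/3851334 ≈ -334.89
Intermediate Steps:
36710/26379 + x/G(-191) = 36710/26379 + 49097/(-146) = 36710*(1/26379) + 49097*(-1/146) = 36710/26379 - 49097/146 = -1289770103/3851334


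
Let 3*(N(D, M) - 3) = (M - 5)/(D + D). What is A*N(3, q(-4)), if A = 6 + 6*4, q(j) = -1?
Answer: 80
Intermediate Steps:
A = 30 (A = 6 + 24 = 30)
N(D, M) = 3 + (-5 + M)/(6*D) (N(D, M) = 3 + ((M - 5)/(D + D))/3 = 3 + ((-5 + M)/((2*D)))/3 = 3 + ((-5 + M)*(1/(2*D)))/3 = 3 + ((-5 + M)/(2*D))/3 = 3 + (-5 + M)/(6*D))
A*N(3, q(-4)) = 30*((⅙)*(-5 - 1 + 18*3)/3) = 30*((⅙)*(⅓)*(-5 - 1 + 54)) = 30*((⅙)*(⅓)*48) = 30*(8/3) = 80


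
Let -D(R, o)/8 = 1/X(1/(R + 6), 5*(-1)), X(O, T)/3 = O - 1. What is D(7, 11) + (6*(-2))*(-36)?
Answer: 3914/9 ≈ 434.89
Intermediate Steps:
X(O, T) = -3 + 3*O (X(O, T) = 3*(O - 1) = 3*(-1 + O) = -3 + 3*O)
D(R, o) = -8/(-3 + 3/(6 + R)) (D(R, o) = -8/(-3 + 3/(R + 6)) = -8/(-3 + 3/(6 + R)))
D(7, 11) + (6*(-2))*(-36) = 8*(6 + 7)/(3*(5 + 7)) + (6*(-2))*(-36) = (8/3)*13/12 - 12*(-36) = (8/3)*(1/12)*13 + 432 = 26/9 + 432 = 3914/9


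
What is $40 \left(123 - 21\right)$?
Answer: $4080$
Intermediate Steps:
$40 \left(123 - 21\right) = 40 \cdot 102 = 4080$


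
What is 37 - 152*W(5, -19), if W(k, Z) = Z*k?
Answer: 14477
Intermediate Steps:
37 - 152*W(5, -19) = 37 - (-2888)*5 = 37 - 152*(-95) = 37 + 14440 = 14477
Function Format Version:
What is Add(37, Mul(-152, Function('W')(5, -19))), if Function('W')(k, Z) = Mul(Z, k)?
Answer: 14477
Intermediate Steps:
Add(37, Mul(-152, Function('W')(5, -19))) = Add(37, Mul(-152, Mul(-19, 5))) = Add(37, Mul(-152, -95)) = Add(37, 14440) = 14477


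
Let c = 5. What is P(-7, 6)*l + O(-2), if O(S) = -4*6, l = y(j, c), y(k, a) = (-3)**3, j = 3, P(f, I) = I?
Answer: -186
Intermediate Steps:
y(k, a) = -27
l = -27
O(S) = -24
P(-7, 6)*l + O(-2) = 6*(-27) - 24 = -162 - 24 = -186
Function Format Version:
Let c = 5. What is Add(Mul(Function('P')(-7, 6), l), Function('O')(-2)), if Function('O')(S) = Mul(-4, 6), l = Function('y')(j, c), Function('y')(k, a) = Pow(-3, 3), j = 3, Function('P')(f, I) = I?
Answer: -186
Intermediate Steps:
Function('y')(k, a) = -27
l = -27
Function('O')(S) = -24
Add(Mul(Function('P')(-7, 6), l), Function('O')(-2)) = Add(Mul(6, -27), -24) = Add(-162, -24) = -186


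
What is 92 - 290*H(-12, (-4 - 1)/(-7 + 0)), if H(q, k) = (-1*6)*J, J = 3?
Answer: 5312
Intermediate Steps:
H(q, k) = -18 (H(q, k) = -1*6*3 = -6*3 = -18)
92 - 290*H(-12, (-4 - 1)/(-7 + 0)) = 92 - 290*(-18) = 92 + 5220 = 5312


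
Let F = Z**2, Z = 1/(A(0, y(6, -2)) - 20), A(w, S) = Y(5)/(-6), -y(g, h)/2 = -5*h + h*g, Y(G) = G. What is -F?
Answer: -36/15625 ≈ -0.0023040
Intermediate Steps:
y(g, h) = 10*h - 2*g*h (y(g, h) = -2*(-5*h + h*g) = -2*(-5*h + g*h) = 10*h - 2*g*h)
A(w, S) = -5/6 (A(w, S) = 5/(-6) = 5*(-1/6) = -5/6)
Z = -6/125 (Z = 1/(-5/6 - 20) = 1/(-125/6) = -6/125 ≈ -0.048000)
F = 36/15625 (F = (-6/125)**2 = 36/15625 ≈ 0.0023040)
-F = -1*36/15625 = -36/15625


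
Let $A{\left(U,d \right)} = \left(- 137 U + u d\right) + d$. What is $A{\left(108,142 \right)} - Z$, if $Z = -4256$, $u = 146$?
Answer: $10334$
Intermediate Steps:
$A{\left(U,d \right)} = - 137 U + 147 d$ ($A{\left(U,d \right)} = \left(- 137 U + 146 d\right) + d = - 137 U + 147 d$)
$A{\left(108,142 \right)} - Z = \left(\left(-137\right) 108 + 147 \cdot 142\right) - -4256 = \left(-14796 + 20874\right) + 4256 = 6078 + 4256 = 10334$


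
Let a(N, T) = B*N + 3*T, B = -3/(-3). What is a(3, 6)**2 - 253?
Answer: 188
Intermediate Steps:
B = 1 (B = -3*(-1/3) = 1)
a(N, T) = N + 3*T (a(N, T) = 1*N + 3*T = N + 3*T)
a(3, 6)**2 - 253 = (3 + 3*6)**2 - 253 = (3 + 18)**2 - 253 = 21**2 - 253 = 441 - 253 = 188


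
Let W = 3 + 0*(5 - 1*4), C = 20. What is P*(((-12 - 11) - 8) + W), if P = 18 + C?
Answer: -1064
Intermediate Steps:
P = 38 (P = 18 + 20 = 38)
W = 3 (W = 3 + 0*(5 - 4) = 3 + 0*1 = 3 + 0 = 3)
P*(((-12 - 11) - 8) + W) = 38*(((-12 - 11) - 8) + 3) = 38*((-23 - 8) + 3) = 38*(-31 + 3) = 38*(-28) = -1064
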